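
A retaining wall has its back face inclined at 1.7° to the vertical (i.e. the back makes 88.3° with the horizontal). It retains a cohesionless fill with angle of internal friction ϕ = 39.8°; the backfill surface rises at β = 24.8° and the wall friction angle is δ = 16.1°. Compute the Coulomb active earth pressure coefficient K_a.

K_a = sin²(α+φ) / [sin²α · sin(α−δ) · (1 + √{sin(φ+δ)sin(φ−β) / (sin(α−δ)sin(α+β))})²].
With α = 88.3°, φ = 39.8°, δ = 16.1°, β = 24.8°: K_a = 0.2914.

0.291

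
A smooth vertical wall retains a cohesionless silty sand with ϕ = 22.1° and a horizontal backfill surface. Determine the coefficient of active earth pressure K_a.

K_a = (1 − sin φ)/(1 + sin φ) = (1 − sin 22.1°)/(1 + sin 22.1°) = 0.4533.

0.453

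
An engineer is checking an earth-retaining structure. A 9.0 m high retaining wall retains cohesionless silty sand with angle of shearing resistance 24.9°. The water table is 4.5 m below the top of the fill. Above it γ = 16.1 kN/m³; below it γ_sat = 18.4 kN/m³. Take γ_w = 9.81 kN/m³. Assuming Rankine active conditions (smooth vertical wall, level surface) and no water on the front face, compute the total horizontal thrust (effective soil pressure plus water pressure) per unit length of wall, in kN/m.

334 kN/m

K_a = tan²(45° − φ/2) = 0.4074.
γ' = 18.4 − 9.81 = 8.590 kN/m³. Depth below WT = 4.5 m.
σ'_h at WT = K_a γ d_w = 29.52 kPa; at base = 29.52 + K_a γ' × 4.5 = 45.27 kPa.
P₁ (0–4.5 m) = ½×29.52×4.5 = 66.42. P₂ (4.5–9.0 m) = ½(29.52+45.27)×4.5 = 168.3.
P_w = ½ γ_w h₂² = 0.5×9.81×4.5² = 99.33. Total = 66.42+168.3+99.33 = 334.0 kN/m.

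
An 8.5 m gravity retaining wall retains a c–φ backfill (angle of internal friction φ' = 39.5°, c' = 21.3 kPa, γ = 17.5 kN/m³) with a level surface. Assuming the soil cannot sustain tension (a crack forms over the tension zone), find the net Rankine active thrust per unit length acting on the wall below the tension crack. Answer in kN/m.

21.7 kN/m

K_a = 0.2224; √K_a = 0.4716.
Tension-crack depth z_c = 2c/(γ√K_a) = 2×21.3/(17.5×0.4716) = 5.161 m.
σ_a at base = K_a γ H − 2c√K_a = 0.2224×17.5×8.5 − 2×21.3×0.4716 = 13.00 kPa.
P_a = ½ × 13.00 × (H − z_c) = 0.5×13.00×3.339 = 21.69 kN/m.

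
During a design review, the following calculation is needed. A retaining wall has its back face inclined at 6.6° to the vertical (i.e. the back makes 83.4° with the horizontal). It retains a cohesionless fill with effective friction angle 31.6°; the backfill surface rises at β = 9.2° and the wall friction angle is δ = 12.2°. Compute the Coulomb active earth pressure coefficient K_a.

0.377

K_a = sin²(α+φ) / [sin²α · sin(α−δ) · (1 + √{sin(φ+δ)sin(φ−β) / (sin(α−δ)sin(α+β))})²].
With α = 83.4°, φ = 31.6°, δ = 12.2°, β = 9.2°: K_a = 0.3766.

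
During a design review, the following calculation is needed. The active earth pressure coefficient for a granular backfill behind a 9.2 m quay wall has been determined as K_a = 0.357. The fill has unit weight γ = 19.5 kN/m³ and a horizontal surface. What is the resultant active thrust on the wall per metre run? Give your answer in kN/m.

P = ½ K_a γ H² = 0.5 × 0.357 × 19.5 × 9.2² = 294.6 kN/m.

295 kN/m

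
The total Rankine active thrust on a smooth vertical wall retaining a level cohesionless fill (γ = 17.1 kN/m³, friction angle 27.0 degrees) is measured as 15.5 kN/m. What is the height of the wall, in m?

K_a = 0.3755. P_a = ½ K_a γ H² ⇒ H = √(2P_a/(K_a γ)).
H = √(2×15.5/(0.3755×17.1)) = 2.197 m.

2.20 m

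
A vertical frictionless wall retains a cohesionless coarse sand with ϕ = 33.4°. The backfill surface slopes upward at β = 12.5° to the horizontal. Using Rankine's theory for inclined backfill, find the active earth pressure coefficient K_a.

0.310

K_a = cos β · (cos β − √(cos²β − cos²φ)) / (cos β + √(cos²β − cos²φ)).
cos β = 0.9763, cos φ = 0.8348, √(cos²β − cos²φ) = 0.5061.
K_a = 0.9763 × (0.9763 − 0.5061)/(0.9763 + 0.5061) = 0.3096.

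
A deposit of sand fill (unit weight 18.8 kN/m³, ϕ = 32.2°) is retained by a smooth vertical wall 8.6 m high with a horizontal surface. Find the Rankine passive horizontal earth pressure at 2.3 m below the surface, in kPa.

K_p = (1 + sin φ)/(1 − sin φ) = 3.282.
σ_h = K_p γ z = 3.282 × 18.8 × 2.3 = 141.9 kPa.

142 kPa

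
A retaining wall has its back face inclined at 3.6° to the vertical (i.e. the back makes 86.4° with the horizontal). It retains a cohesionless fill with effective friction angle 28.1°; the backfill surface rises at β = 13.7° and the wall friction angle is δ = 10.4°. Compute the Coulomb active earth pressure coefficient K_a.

0.436

K_a = sin²(α+φ) / [sin²α · sin(α−δ) · (1 + √{sin(φ+δ)sin(φ−β) / (sin(α−δ)sin(α+β))})²].
With α = 86.4°, φ = 28.1°, δ = 10.4°, β = 13.7°: K_a = 0.4355.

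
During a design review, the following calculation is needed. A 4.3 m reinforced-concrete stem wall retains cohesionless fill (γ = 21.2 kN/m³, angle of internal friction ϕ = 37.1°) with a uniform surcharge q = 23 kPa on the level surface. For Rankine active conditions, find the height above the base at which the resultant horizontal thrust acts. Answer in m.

K_a = 0.2475.
Triangular part P₁ = ½K_aγH² = 48.51 at H/3 = 1.433 m; rectangular part P₂ = K_a q H = 24.48 at H/2 = 2.150 m.
ȳ = (P₁·1.433 + P₂·2.150)/(P₁+P₂) = 1.674 m.

1.67 m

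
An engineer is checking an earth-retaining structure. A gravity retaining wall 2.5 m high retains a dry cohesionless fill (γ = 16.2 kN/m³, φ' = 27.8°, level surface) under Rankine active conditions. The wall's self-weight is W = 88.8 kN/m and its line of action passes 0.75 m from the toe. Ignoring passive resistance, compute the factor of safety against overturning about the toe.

4.34

K_a = tan²(45° − 27.8°/2) = 0.3639.
P_a = ½K_aγH² = 0.5×0.3639×16.2×2.5² = 18.42 kN/m, acting at H/3 = 0.8333 m above the base.
Overturning moment M_o = P_a × H/3 = 18.42 × 0.8333 = 15.35.
Resisting moment M_r = W × 0.75 = 88.8 × 0.75 = 66.60.
FS_overturning = M_r/M_o = 66.60/15.35 = 4.338.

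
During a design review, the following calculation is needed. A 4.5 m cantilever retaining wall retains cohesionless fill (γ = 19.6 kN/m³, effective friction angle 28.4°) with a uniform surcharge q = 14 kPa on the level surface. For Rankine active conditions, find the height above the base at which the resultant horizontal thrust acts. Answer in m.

K_a = 0.3554.
Triangular part P₁ = ½K_aγH² = 70.52 at H/3 = 1.500 m; rectangular part P₂ = K_a q H = 22.39 at H/2 = 2.250 m.
ȳ = (P₁·1.500 + P₂·2.250)/(P₁+P₂) = 1.681 m.

1.68 m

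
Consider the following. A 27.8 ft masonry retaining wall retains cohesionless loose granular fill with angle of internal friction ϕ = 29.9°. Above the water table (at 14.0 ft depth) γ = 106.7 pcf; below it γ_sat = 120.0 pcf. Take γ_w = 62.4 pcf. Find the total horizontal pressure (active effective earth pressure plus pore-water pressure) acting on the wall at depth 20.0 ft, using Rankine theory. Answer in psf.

K_a = (1 − sin φ)/(1 + sin φ) = 0.3347.
γ' = 120.0 − 62.4 = 57.60 pcf.
Effective vertical stress at 20.0 ft: σ'_v = 106.7×14.0 + 57.60×6.00 = 1839 psf.
σ'_h = K_a σ'_v = 0.3347 × 1839 = 615.6 psf; u = γ_w × 6.00 = 374.4 psf.
Total σ_h = 615.6 + 374.4 = 990.0 psf.

990 psf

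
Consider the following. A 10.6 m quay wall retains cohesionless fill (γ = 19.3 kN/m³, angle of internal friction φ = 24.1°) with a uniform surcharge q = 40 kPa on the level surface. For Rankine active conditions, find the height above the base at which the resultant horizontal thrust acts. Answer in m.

4.03 m

K_a = 0.4201.
Triangular part P₁ = ½K_aγH² = 455.5 at H/3 = 3.533 m; rectangular part P₂ = K_a q H = 178.1 at H/2 = 5.300 m.
ȳ = (P₁·3.533 + P₂·5.300)/(P₁+P₂) = 4.030 m.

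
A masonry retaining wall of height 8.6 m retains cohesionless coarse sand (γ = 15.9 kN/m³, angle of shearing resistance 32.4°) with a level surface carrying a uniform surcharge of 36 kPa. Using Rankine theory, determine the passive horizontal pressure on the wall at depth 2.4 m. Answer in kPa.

245 kPa

K_p = (1 + sin φ)/(1 − sin φ) = 3.309.
σ_v = γz + q = 15.9 × 2.4 + 36 = 74.16 kPa.
σ_h = K_p σ_v = 3.309 × 74.16 = 245.4 kPa.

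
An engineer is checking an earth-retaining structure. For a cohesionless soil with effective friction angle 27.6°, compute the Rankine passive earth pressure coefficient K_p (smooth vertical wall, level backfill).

2.73

K_p = (1 + sin φ)/(1 − sin φ) = tan²(45° + 27.6°/2) = 2.726.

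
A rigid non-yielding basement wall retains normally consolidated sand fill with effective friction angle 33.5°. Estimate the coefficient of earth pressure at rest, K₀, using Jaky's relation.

0.448

K₀ = 1 − sin φ' = 1 − sin 33.5° = 0.4481.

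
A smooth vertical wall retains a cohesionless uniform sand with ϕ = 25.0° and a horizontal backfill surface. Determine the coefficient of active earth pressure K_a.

K_a = tan²(45° − φ/2) = tan²(32.50°) = 0.4059.

0.406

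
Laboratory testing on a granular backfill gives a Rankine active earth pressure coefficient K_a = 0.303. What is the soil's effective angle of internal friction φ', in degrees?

K_a = tan²(45° − φ/2) ⇒ 45° − φ/2 = arctan(√0.303) = 28.83°.
φ = 2(45° − 28.83°) = 32.34°.

32.3°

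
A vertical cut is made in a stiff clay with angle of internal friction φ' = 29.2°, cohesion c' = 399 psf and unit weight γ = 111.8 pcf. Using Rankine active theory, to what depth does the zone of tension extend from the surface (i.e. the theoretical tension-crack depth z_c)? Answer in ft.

K_a = tan²(45° − 29.2°/2) = 0.3442; √K_a = 0.5867.
The active pressure is zero where K_a γ z = 2c√K_a, so z_c = 2c/(γ√K_a) = 2×399/(111.8×0.5867) = 12.17 ft.

12.2 ft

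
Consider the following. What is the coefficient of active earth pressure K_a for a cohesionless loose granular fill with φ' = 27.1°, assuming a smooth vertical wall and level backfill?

K_a = (1 − sin φ)/(1 + sin φ) = (1 − sin 27.1°)/(1 + sin 27.1°) = 0.3741.

0.374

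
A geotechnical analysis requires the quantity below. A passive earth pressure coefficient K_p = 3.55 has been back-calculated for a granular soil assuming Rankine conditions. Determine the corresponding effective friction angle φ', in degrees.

K_p = (1+sin φ)/(1−sin φ) ⇒ sin φ = (K_p − 1)/(K_p + 1) = 0.5604.
φ = arcsin(0.5604) = 34.09°.

34.1°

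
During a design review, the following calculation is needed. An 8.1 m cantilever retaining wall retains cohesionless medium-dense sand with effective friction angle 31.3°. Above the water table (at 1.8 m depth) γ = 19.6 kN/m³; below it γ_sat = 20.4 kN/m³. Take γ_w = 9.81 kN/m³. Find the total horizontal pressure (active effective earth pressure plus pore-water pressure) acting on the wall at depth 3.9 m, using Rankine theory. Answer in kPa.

K_a = (1 − sin φ)/(1 + sin φ) = 0.3162.
γ' = 20.4 − 9.81 = 10.59 kN/m³.
Effective vertical stress at 3.9 m: σ'_v = 19.6×1.8 + 10.59×2.10 = 57.52 kPa.
σ'_h = K_a σ'_v = 0.3162 × 57.52 = 18.19 kPa; u = γ_w × 2.10 = 20.60 kPa.
Total σ_h = 18.19 + 20.60 = 38.79 kPa.

38.8 kPa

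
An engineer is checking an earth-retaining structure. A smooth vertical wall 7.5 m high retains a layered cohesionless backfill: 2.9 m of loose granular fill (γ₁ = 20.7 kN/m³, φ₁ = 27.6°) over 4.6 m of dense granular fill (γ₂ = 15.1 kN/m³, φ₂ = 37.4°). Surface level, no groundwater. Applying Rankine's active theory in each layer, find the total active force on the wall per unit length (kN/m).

K_a1 = tan²(45°−27.6°/2) = 0.3668; K_a2 = tan²(45°−37.4°/2) = 0.2443.
Layer 1: σ at base = K_a1 γ₁ h₁ = 22.02 kPa; P₁ = ½×22.02×2.9 = 31.93.
Layer 2: σ_v at top = γ₁h₁ = 60.03; σ_h top = K_a2×60.03 = 14.66; σ_h base = K_a2×(60.03+15.1×4.6) = 31.63.
P₂ = ½(14.66+31.63)×4.6 = 106.5. Total P_a = 31.93+106.5 = 138.4 kN/m.

138 kN/m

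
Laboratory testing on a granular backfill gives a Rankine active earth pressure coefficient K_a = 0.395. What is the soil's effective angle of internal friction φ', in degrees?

K_a = tan²(45° − φ/2) ⇒ 45° − φ/2 = arctan(√0.395) = 32.15°.
φ = 2(45° − 32.15°) = 25.70°.

25.7°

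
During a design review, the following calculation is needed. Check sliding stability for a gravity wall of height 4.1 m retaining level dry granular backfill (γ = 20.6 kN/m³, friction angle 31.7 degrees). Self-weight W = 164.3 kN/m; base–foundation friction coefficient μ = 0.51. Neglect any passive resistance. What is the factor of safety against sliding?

K_a = tan²(45° − 31.7°/2) = 0.3111.
P_a = ½K_aγH² = 0.5×0.3111×20.6×4.1² = 53.86 kN/m, acting at H/3 = 1.367 m above the base.
FS_sliding = μW / P_a = 0.51×164.3 / 53.86 = 1.556.

1.56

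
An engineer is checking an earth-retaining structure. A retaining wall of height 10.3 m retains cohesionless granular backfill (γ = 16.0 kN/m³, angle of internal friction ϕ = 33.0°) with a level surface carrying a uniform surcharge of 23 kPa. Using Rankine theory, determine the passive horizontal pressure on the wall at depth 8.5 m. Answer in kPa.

539 kPa

K_p = (1 + sin φ)/(1 − sin φ) = 3.392.
σ_v = γz + q = 16.0 × 8.5 + 23 = 159.0 kPa.
σ_h = K_p σ_v = 3.392 × 159.0 = 539.3 kPa.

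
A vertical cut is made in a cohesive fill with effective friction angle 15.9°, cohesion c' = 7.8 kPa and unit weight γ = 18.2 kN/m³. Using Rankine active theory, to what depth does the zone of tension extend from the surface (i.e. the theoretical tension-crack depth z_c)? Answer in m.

K_a = tan²(45° − 15.9°/2) = 0.5699; √K_a = 0.7549.
The active pressure is zero where K_a γ z = 2c√K_a, so z_c = 2c/(γ√K_a) = 2×7.8/(18.2×0.7549) = 1.135 m.

1.14 m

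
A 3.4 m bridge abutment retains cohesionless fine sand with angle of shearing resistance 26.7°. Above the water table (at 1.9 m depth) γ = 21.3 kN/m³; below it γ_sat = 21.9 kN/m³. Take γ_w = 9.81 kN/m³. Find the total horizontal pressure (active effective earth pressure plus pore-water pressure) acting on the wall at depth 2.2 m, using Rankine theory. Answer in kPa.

19.7 kPa

K_a = (1 − sin φ)/(1 + sin φ) = 0.3800.
γ' = 21.9 − 9.81 = 12.09 kN/m³.
Effective vertical stress at 2.2 m: σ'_v = 21.3×1.9 + 12.09×0.300 = 44.10 kPa.
σ'_h = K_a σ'_v = 0.3800 × 44.10 = 16.76 kPa; u = γ_w × 0.300 = 2.943 kPa.
Total σ_h = 16.76 + 2.943 = 19.70 kPa.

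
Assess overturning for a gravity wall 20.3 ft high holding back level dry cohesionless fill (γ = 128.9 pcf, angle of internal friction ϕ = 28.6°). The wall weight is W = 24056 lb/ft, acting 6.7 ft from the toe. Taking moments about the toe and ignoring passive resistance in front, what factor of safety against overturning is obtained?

2.54

K_a = tan²(45° − 28.6°/2) = 0.3525.
P_a = ½K_aγH² = 0.5×0.3525×128.9×20.3² = 9363 lb/ft, acting at H/3 = 6.767 ft above the base.
Overturning moment M_o = P_a × H/3 = 9363 × 6.767 = 63360.
Resisting moment M_r = W × 6.7 = 24056 × 6.7 = 161200.
FS_overturning = M_r/M_o = 161200/63360 = 2.544.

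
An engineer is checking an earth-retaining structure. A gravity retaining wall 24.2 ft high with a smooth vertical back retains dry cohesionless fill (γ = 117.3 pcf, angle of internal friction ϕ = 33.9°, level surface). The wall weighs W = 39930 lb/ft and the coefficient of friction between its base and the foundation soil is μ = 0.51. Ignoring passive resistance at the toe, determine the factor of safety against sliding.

K_a = tan²(45° − 33.9°/2) = 0.2839.
P_a = ½K_aγH² = 0.5×0.2839×117.3×24.2² = 9752 lb/ft, acting at H/3 = 8.067 ft above the base.
FS_sliding = μW / P_a = 0.51×39930 / 9752 = 2.088.

2.09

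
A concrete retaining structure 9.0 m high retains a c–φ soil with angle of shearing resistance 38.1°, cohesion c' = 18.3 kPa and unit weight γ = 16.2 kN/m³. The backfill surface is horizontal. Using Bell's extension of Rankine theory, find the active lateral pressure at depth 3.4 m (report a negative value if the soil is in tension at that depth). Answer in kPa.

K_a = (1 − sin φ)/(1 + sin φ) = 0.2368.
σ_a = K_a γ z − 2c√K_a = 0.2368×16.2×3.4 − 2×18.3×0.4867 = -4.767 kPa.

-4.77 kPa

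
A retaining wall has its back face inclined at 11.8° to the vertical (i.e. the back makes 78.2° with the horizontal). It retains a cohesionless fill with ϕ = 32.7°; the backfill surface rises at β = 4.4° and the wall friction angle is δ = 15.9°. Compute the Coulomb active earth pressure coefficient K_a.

K_a = sin²(α+φ) / [sin²α · sin(α−δ) · (1 + √{sin(φ+δ)sin(φ−β) / (sin(α−δ)sin(α+β))})²].
With α = 78.2°, φ = 32.7°, δ = 15.9°, β = 4.4°: K_a = 0.3842.

0.384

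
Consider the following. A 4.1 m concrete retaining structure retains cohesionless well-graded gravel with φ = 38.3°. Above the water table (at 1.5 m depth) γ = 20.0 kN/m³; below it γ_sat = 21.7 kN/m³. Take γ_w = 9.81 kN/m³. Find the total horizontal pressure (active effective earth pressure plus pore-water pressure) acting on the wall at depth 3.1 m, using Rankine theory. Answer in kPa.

K_a = (1 − sin φ)/(1 + sin φ) = 0.2347.
γ' = 21.7 − 9.81 = 11.89 kN/m³.
Effective vertical stress at 3.1 m: σ'_v = 20.0×1.5 + 11.89×1.60 = 49.02 kPa.
σ'_h = K_a σ'_v = 0.2347 × 49.02 = 11.51 kPa; u = γ_w × 1.60 = 15.70 kPa.
Total σ_h = 11.51 + 15.70 = 27.20 kPa.

27.2 kPa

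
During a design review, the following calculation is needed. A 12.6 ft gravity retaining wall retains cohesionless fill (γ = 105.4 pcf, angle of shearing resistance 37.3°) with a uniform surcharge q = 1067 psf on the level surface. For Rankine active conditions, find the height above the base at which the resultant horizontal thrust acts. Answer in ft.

K_a = 0.2453.
Triangular part P₁ = ½K_aγH² = 2053 at H/3 = 4.200 ft; rectangular part P₂ = K_a q H = 3298 at H/2 = 6.300 ft.
ȳ = (P₁·4.200 + P₂·6.300)/(P₁+P₂) = 5.494 ft.

5.49 ft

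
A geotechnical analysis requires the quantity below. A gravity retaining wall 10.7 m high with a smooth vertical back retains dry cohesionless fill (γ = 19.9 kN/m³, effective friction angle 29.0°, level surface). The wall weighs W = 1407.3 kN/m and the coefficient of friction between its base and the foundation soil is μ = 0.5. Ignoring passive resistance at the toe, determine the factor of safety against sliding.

K_a = tan²(45° − 29.0°/2) = 0.3470.
P_a = ½K_aγH² = 0.5×0.3470×19.9×10.7² = 395.3 kN/m, acting at H/3 = 3.567 m above the base.
FS_sliding = μW / P_a = 0.5×1407.3 / 395.3 = 1.780.

1.78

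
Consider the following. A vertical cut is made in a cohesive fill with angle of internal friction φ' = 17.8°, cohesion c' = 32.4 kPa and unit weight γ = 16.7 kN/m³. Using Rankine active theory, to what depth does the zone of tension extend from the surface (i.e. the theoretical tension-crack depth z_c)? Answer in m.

5.32 m

K_a = tan²(45° − 17.8°/2) = 0.5318; √K_a = 0.7292.
The active pressure is zero where K_a γ z = 2c√K_a, so z_c = 2c/(γ√K_a) = 2×32.4/(16.7×0.7292) = 5.321 m.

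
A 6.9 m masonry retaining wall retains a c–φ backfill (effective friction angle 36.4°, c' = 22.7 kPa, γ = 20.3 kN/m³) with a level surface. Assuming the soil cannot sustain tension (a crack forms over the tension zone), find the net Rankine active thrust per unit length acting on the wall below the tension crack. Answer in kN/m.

15.8 kN/m

K_a = 0.2552; √K_a = 0.5051.
Tension-crack depth z_c = 2c/(γ√K_a) = 2×22.7/(20.3×0.5051) = 4.427 m.
σ_a at base = K_a γ H − 2c√K_a = 0.2552×20.3×6.9 − 2×22.7×0.5051 = 12.81 kPa.
P_a = ½ × 12.81 × (H − z_c) = 0.5×12.81×2.473 = 15.83 kN/m.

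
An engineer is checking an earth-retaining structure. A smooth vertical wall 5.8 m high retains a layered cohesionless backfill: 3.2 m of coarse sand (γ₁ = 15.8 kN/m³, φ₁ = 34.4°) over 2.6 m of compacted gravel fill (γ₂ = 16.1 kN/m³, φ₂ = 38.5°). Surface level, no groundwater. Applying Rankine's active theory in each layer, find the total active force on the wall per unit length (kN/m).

K_a1 = tan²(45°−34.4°/2) = 0.2780; K_a2 = tan²(45°−38.5°/2) = 0.2327.
Layer 1: σ at base = K_a1 γ₁ h₁ = 14.05 kPa; P₁ = ½×14.05×3.2 = 22.49.
Layer 2: σ_v at top = γ₁h₁ = 50.56; σ_h top = K_a2×50.56 = 11.76; σ_h base = K_a2×(50.56+16.1×2.6) = 21.50.
P₂ = ½(11.76+21.50)×2.6 = 43.24. Total P_a = 22.49+43.24 = 65.73 kN/m.

65.7 kN/m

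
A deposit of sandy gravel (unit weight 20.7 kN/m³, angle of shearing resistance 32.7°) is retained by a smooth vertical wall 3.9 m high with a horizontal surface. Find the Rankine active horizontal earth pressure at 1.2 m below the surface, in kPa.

7.41 kPa

K_a = (1 − sin φ)/(1 + sin φ) = 0.2985.
σ_h = K_a γ z = 0.2985 × 20.7 × 1.2 = 7.415 kPa.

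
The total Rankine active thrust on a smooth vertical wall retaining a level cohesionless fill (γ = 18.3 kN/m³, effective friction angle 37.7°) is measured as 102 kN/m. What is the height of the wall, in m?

K_a = 0.2411. P_a = ½ K_a γ H² ⇒ H = √(2P_a/(K_a γ)).
H = √(2×102/(0.2411×18.3)) = 6.800 m.

6.80 m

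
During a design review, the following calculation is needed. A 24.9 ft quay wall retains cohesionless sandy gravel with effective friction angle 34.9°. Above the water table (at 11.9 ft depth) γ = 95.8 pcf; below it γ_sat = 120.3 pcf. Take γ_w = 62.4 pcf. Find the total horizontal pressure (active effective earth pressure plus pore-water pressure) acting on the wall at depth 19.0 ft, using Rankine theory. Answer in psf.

K_a = (1 − sin φ)/(1 + sin φ) = 0.2721.
γ' = 120.3 − 62.4 = 57.90 pcf.
Effective vertical stress at 19.0 ft: σ'_v = 95.8×11.9 + 57.90×7.10 = 1551 psf.
σ'_h = K_a σ'_v = 0.2721 × 1551 = 422.1 psf; u = γ_w × 7.10 = 443.0 psf.
Total σ_h = 422.1 + 443.0 = 865.2 psf.

865 psf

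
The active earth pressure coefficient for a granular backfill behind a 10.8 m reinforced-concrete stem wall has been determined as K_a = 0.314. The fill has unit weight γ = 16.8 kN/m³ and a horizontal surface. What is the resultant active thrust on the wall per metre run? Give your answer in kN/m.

P = ½ K_a γ H² = 0.5 × 0.314 × 16.8 × 10.8² = 307.6 kN/m.

308 kN/m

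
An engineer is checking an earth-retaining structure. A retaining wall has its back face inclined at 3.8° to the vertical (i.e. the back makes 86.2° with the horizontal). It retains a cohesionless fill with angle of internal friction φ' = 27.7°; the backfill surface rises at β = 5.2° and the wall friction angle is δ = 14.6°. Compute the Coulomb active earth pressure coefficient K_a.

K_a = sin²(α+φ) / [sin²α · sin(α−δ) · (1 + √{sin(φ+δ)sin(φ−β) / (sin(α−δ)sin(α+β))})²].
With α = 86.2°, φ = 27.7°, δ = 14.6°, β = 5.2°: K_a = 0.3824.

0.382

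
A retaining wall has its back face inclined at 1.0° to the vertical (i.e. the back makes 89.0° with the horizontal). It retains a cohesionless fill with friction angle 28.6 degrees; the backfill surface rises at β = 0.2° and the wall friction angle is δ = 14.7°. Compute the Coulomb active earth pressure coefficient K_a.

K_a = sin²(α+φ) / [sin²α · sin(α−δ) · (1 + √{sin(φ+δ)sin(φ−β) / (sin(α−δ)sin(α+β))})²].
With α = 89.0°, φ = 28.6°, δ = 14.7°, β = 0.2°: K_a = 0.3260.

0.326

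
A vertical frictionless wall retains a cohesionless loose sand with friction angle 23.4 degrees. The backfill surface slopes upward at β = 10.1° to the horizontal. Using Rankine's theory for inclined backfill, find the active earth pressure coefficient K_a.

0.461

K_a = cos β · (cos β − √(cos²β − cos²φ)) / (cos β + √(cos²β − cos²φ)).
cos β = 0.9845, cos φ = 0.9178, √(cos²β − cos²φ) = 0.3563.
K_a = 0.9845 × (0.9845 − 0.3563)/(0.9845 + 0.3563) = 0.4612.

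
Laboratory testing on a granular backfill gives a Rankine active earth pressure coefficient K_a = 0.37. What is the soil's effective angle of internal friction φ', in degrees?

27.4°

K_a = tan²(45° − φ/2) ⇒ 45° − φ/2 = arctan(√0.37) = 31.31°.
φ = 2(45° − 31.31°) = 27.38°.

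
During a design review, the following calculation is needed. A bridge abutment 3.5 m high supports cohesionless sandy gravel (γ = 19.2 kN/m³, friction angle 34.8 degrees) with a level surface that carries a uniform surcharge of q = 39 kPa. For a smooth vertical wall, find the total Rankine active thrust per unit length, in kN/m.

69.4 kN/m

K_a = tan²(45° − φ/2) = 0.2733.
Soil triangle: ½ K_a γ H² = 0.5×0.2733×19.2×3.5² = 32.14 kN/m.
Surcharge rectangle: K_a q H = 0.2733×39×3.5 = 37.31 kN/m.
Total = 32.14 + 37.31 = 69.45 kN/m.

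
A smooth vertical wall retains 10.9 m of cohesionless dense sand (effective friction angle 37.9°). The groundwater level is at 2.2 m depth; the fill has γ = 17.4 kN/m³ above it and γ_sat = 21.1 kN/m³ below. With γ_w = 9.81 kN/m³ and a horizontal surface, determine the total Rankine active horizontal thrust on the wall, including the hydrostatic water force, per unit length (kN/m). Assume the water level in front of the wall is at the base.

563 kN/m

K_a = tan²(45° − φ/2) = 0.2389.
γ' = 21.1 − 9.81 = 11.29 kN/m³. Depth below WT = 8.7 m.
σ'_h at WT = K_a γ d_w = 9.147 kPa; at base = 9.147 + K_a γ' × 8.7 = 32.62 kPa.
P₁ (0–2.2 m) = ½×9.147×2.2 = 10.06. P₂ (2.2–10.9 m) = ½(9.147+32.62)×8.7 = 181.7.
P_w = ½ γ_w h₂² = 0.5×9.81×8.7² = 371.3. Total = 10.06+181.7+371.3 = 563.0 kN/m.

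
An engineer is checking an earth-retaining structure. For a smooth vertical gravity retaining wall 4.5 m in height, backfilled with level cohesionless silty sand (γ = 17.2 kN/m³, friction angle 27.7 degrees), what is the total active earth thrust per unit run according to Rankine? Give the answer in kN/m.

K_a = tan²(45° − φ/2) = 0.3653.
P_a = ½ K_a γ H² = 0.5 × 0.3653 × 17.2 × 4.5² = 63.62 kN/m.

63.6 kN/m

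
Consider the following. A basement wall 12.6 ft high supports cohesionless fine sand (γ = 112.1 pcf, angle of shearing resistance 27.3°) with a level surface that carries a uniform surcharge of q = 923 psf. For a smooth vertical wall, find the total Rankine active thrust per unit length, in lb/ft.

7620 lb/ft

K_a = tan²(45° − φ/2) = 0.3711.
Soil triangle: ½ K_a γ H² = 0.5×0.3711×112.1×12.6² = 3303 lb/ft.
Surcharge rectangle: K_a q H = 0.3711×923×12.6 = 4316 lb/ft.
Total = 3303 + 4316 = 7619 lb/ft.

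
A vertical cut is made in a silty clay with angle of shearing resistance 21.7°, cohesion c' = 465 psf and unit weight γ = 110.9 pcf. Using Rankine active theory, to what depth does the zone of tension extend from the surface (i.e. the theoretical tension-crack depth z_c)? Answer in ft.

12.4 ft

K_a = tan²(45° − 21.7°/2) = 0.4601; √K_a = 0.6783.
The active pressure is zero where K_a γ z = 2c√K_a, so z_c = 2c/(γ√K_a) = 2×465/(110.9×0.6783) = 12.36 ft.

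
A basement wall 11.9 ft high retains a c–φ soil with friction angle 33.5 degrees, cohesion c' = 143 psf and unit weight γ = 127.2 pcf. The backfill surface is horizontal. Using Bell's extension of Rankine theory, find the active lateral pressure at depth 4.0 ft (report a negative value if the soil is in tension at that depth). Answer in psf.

K_a = (1 − sin φ)/(1 + sin φ) = 0.2887.
σ_a = K_a γ z − 2c√K_a = 0.2887×127.2×4.0 − 2×143×0.5373 = -6.777 psf.

-6.78 psf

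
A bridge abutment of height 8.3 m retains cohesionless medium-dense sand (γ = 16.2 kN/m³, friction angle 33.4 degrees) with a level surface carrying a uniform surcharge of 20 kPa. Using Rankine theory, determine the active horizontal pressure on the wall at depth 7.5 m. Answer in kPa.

K_a = (1 − sin φ)/(1 + sin φ) = 0.2899.
σ_v = γz + q = 16.2 × 7.5 + 20 = 141.5 kPa.
σ_h = K_a σ_v = 0.2899 × 141.5 = 41.02 kPa.

41.0 kPa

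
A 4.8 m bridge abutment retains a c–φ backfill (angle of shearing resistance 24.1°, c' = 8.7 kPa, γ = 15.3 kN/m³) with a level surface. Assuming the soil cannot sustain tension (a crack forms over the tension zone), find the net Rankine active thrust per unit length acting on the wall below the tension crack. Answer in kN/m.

29.8 kN/m

K_a = 0.4201; √K_a = 0.6482.
Tension-crack depth z_c = 2c/(γ√K_a) = 2×8.7/(15.3×0.6482) = 1.755 m.
σ_a at base = K_a γ H − 2c√K_a = 0.4201×15.3×4.8 − 2×8.7×0.6482 = 19.58 kPa.
P_a = ½ × 19.58 × (H − z_c) = 0.5×19.58×3.045 = 29.81 kN/m.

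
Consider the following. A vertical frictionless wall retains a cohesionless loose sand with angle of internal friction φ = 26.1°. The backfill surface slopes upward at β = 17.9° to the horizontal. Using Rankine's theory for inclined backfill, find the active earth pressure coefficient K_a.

K_a = cos β · (cos β − √(cos²β − cos²φ)) / (cos β + √(cos²β − cos²φ)).
cos β = 0.9516, cos φ = 0.8980, √(cos²β − cos²φ) = 0.3148.
K_a = 0.9516 × (0.9516 − 0.3148)/(0.9516 + 0.3148) = 0.4785.

0.479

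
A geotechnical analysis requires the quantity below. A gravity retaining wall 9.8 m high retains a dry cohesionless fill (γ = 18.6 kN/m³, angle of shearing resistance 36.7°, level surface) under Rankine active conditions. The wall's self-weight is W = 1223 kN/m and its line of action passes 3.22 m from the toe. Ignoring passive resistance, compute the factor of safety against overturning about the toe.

K_a = tan²(45° − 36.7°/2) = 0.2519.
P_a = ½K_aγH² = 0.5×0.2519×18.6×9.8² = 225.0 kN/m, acting at H/3 = 3.267 m above the base.
Overturning moment M_o = P_a × H/3 = 225.0 × 3.267 = 734.8.
Resisting moment M_r = W × 3.22 = 1223 × 3.22 = 3938.
FS_overturning = M_r/M_o = 3938/734.8 = 5.359.

5.36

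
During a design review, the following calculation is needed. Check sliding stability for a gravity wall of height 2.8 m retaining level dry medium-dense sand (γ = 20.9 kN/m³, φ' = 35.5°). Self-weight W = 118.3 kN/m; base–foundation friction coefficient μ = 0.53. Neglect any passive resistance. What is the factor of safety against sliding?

K_a = tan²(45° − 35.5°/2) = 0.2653.
P_a = ½K_aγH² = 0.5×0.2653×20.9×2.8² = 21.73 kN/m, acting at H/3 = 0.9333 m above the base.
FS_sliding = μW / P_a = 0.53×118.3 / 21.73 = 2.885.

2.89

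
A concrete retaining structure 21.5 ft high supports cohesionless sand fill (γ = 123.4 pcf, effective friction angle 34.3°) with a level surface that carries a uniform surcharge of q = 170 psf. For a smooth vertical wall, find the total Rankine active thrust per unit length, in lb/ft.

K_a = tan²(45° − φ/2) = 0.2792.
Soil triangle: ½ K_a γ H² = 0.5×0.2792×123.4×21.5² = 7962 lb/ft.
Surcharge rectangle: K_a q H = 0.2792×170×21.5 = 1020 lb/ft.
Total = 7962 + 1020 = 8982 lb/ft.

8980 lb/ft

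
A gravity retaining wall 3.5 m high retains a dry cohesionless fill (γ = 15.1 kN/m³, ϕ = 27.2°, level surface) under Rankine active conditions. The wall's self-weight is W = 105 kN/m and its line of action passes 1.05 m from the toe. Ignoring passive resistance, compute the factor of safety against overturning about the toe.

2.74

K_a = tan²(45° − 27.2°/2) = 0.3726.
P_a = ½K_aγH² = 0.5×0.3726×15.1×3.5² = 34.46 kN/m, acting at H/3 = 1.167 m above the base.
Overturning moment M_o = P_a × H/3 = 34.46 × 1.167 = 40.20.
Resisting moment M_r = W × 1.05 = 105 × 1.05 = 110.2.
FS_overturning = M_r/M_o = 110.2/40.20 = 2.742.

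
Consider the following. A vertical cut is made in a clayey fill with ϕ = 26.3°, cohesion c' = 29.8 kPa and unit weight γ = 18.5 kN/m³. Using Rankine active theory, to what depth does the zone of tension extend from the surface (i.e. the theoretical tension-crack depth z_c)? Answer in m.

5.19 m

K_a = tan²(45° − 26.3°/2) = 0.3859; √K_a = 0.6212.
The active pressure is zero where K_a γ z = 2c√K_a, so z_c = 2c/(γ√K_a) = 2×29.8/(18.5×0.6212) = 5.186 m.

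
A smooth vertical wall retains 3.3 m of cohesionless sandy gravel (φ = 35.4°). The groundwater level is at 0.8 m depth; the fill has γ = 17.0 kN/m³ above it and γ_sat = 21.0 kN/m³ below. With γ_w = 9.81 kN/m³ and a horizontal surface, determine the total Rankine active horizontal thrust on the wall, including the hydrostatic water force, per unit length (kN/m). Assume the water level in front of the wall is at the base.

K_a = tan²(45° − φ/2) = 0.2664.
γ' = 21.0 − 9.81 = 11.19 kN/m³. Depth below WT = 2.5 m.
σ'_h at WT = K_a γ d_w = 3.623 kPa; at base = 3.623 + K_a γ' × 2.5 = 11.08 kPa.
P₁ (0–0.8 m) = ½×3.623×0.8 = 1.449. P₂ (0.8–3.3 m) = ½(3.623+11.08)×2.5 = 18.37.
P_w = ½ γ_w h₂² = 0.5×9.81×2.5² = 30.66. Total = 1.449+18.37+30.66 = 50.48 kN/m.

50.5 kN/m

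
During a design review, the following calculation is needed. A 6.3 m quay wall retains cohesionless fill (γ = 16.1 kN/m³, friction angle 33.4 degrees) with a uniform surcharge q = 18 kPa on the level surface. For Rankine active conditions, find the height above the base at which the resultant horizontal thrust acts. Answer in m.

K_a = 0.2899.
Triangular part P₁ = ½K_aγH² = 92.63 at H/3 = 2.100 m; rectangular part P₂ = K_a q H = 32.88 at H/2 = 3.150 m.
ȳ = (P₁·2.100 + P₂·3.150)/(P₁+P₂) = 2.375 m.

2.38 m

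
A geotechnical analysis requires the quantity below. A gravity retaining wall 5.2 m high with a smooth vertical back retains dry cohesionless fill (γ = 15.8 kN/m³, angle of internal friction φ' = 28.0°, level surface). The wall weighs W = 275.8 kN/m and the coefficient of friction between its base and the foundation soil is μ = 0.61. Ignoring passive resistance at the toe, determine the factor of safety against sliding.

K_a = tan²(45° − 28.0°/2) = 0.3610.
P_a = ½K_aγH² = 0.5×0.3610×15.8×5.2² = 77.12 kN/m, acting at H/3 = 1.733 m above the base.
FS_sliding = μW / P_a = 0.61×275.8 / 77.12 = 2.181.

2.18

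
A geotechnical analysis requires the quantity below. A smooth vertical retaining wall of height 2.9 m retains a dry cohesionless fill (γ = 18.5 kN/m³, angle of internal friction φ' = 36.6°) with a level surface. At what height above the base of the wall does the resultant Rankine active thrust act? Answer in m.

K_a = 0.2530.
The pressure distribution is triangular, so the resultant acts at H/3 above the base = 2.9/3 = 0.9667 m.

0.967 m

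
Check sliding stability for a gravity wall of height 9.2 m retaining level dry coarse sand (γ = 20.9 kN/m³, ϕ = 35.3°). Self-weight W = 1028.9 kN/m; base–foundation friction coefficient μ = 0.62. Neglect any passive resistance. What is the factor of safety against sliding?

2.70

K_a = tan²(45° − 35.3°/2) = 0.2675.
P_a = ½K_aγH² = 0.5×0.2675×20.9×9.2² = 236.6 kN/m, acting at H/3 = 3.067 m above the base.
FS_sliding = μW / P_a = 0.62×1028.9 / 236.6 = 2.696.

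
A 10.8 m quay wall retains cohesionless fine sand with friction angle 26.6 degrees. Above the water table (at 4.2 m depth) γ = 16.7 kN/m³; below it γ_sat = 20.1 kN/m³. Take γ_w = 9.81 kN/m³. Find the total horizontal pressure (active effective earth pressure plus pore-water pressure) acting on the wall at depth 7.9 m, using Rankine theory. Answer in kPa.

77.6 kPa

K_a = (1 − sin φ)/(1 + sin φ) = 0.3814.
γ' = 20.1 − 9.81 = 10.29 kN/m³.
Effective vertical stress at 7.9 m: σ'_v = 16.7×4.2 + 10.29×3.70 = 108.2 kPa.
σ'_h = K_a σ'_v = 0.3814 × 108.2 = 41.28 kPa; u = γ_w × 3.70 = 36.30 kPa.
Total σ_h = 41.28 + 36.30 = 77.57 kPa.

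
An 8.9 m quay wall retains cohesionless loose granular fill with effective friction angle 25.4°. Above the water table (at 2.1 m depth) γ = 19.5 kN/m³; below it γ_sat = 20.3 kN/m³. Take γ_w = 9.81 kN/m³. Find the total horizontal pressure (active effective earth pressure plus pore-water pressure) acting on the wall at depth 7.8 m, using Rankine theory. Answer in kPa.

96.2 kPa

K_a = (1 − sin φ)/(1 + sin φ) = 0.3996.
γ' = 20.3 − 9.81 = 10.49 kN/m³.
Effective vertical stress at 7.8 m: σ'_v = 19.5×2.1 + 10.49×5.70 = 100.7 kPa.
σ'_h = K_a σ'_v = 0.3996 × 100.7 = 40.26 kPa; u = γ_w × 5.70 = 55.92 kPa.
Total σ_h = 40.26 + 55.92 = 96.18 kPa.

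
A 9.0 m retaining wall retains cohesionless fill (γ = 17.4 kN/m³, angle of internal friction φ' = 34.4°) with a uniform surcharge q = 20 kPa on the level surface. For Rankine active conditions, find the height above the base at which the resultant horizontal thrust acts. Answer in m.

3.31 m

K_a = 0.2780.
Triangular part P₁ = ½K_aγH² = 195.9 at H/3 = 3.000 m; rectangular part P₂ = K_a q H = 50.04 at H/2 = 4.500 m.
ȳ = (P₁·3.000 + P₂·4.500)/(P₁+P₂) = 3.305 m.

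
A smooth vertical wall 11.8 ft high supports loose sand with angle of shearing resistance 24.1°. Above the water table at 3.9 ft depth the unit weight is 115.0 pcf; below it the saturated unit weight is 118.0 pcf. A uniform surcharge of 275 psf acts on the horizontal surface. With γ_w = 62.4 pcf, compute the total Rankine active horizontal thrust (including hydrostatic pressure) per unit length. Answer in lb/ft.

5900 lb/ft

K_a = tan²(45° − φ/2) = 0.4201.
γ' = 118.0 − 62.4 = 55.60 pcf. h₂ = H − d_w = 7.9 ft.
σ'_h: at surface K_a·q = 115.5; at WT K_a(q+γd_w) = 304.0; at base K_a(q+γd_w+γ'h₂) = 488.5 psf.
P₁ = ½(115.5+304.0)×3.9 = 818.0; P₂ = ½(304.0+488.5)×7.9 = 3130; P_w = ½γ_w h₂² = 1947.
Total = 818.0+3130+1947 = 5895 lb/ft.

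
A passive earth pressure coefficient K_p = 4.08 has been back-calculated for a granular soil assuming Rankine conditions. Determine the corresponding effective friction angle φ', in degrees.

K_p = (1+sin φ)/(1−sin φ) ⇒ sin φ = (K_p − 1)/(K_p + 1) = 0.6063.
φ = arcsin(0.6063) = 37.32°.

37.3°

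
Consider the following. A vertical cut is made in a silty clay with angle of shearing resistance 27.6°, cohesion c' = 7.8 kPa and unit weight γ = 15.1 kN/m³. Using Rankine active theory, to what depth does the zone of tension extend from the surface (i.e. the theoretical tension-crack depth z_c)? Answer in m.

1.71 m

K_a = tan²(45° − 27.6°/2) = 0.3668; √K_a = 0.6056.
The active pressure is zero where K_a γ z = 2c√K_a, so z_c = 2c/(γ√K_a) = 2×7.8/(15.1×0.6056) = 1.706 m.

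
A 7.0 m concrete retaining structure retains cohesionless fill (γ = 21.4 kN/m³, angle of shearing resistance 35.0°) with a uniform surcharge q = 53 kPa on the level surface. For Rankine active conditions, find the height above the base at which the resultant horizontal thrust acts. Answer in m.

K_a = 0.2710.
Triangular part P₁ = ½K_aγH² = 142.1 at H/3 = 2.333 m; rectangular part P₂ = K_a q H = 100.5 at H/2 = 3.500 m.
ȳ = (P₁·2.333 + P₂·3.500)/(P₁+P₂) = 2.817 m.

2.82 m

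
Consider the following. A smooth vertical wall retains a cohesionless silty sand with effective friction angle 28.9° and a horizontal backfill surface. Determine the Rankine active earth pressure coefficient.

0.348

K_a = tan²(45° − φ/2) = tan²(30.55°) = 0.3484.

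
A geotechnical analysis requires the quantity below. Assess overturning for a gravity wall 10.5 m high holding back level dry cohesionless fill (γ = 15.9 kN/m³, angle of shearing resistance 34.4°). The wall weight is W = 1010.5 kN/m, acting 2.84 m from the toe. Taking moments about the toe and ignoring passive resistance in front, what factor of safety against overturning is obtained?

K_a = tan²(45° − 34.4°/2) = 0.2780.
P_a = ½K_aγH² = 0.5×0.2780×15.9×10.5² = 243.6 kN/m, acting at H/3 = 3.500 m above the base.
Overturning moment M_o = P_a × H/3 = 243.6 × 3.500 = 852.8.
Resisting moment M_r = W × 2.84 = 1010.5 × 2.84 = 2870.
FS_overturning = M_r/M_o = 2870/852.8 = 3.365.

3.37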